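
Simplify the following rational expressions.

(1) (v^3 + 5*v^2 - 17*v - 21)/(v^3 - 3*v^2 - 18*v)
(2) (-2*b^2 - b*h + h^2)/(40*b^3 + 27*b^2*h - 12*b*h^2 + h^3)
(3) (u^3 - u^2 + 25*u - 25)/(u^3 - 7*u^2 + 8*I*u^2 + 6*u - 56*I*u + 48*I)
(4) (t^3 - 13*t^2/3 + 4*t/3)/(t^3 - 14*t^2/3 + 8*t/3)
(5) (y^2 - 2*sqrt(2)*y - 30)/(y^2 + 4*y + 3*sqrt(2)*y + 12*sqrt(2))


(1) = (v^3 + 5*v^2 - 17*v - 21)/(v^3 - 3*v^2 - 18*v)
(2) = (-2*b + h)/(40*b^2 - 13*b*h + h^2)
(3) = (u^2 + 25)/(u^2 + u*(-6 + 8*I) - 48*I)
(4) = (3*t - 1)/(3*t - 2)
(5) = (y - 5*sqrt(2))/(y + 4)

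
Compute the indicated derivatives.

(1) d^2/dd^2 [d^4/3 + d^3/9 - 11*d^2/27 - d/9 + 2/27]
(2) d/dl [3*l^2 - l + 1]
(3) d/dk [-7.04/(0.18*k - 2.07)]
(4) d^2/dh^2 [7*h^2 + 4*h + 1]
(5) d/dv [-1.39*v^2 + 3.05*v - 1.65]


(1) = 4*d^2 + 2*d/3 - 22/27
(2) = 6*l - 1
(3) = 1.2672/(0.18*k - 2.07)^2
(4) = 14
(5) = 3.05 - 2.78*v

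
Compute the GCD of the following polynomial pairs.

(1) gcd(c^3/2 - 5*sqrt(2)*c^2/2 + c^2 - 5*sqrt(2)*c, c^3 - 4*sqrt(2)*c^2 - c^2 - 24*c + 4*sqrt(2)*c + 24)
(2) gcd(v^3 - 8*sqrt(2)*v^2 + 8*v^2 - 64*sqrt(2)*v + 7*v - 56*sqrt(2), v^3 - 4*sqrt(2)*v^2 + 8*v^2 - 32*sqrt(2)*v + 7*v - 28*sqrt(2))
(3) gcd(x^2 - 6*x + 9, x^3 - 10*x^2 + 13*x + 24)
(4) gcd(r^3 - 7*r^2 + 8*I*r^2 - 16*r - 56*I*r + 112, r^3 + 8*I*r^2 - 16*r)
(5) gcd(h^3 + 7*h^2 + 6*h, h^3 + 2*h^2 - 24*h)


(1) = 1
(2) = v^2 + 8*v + 7
(3) = gcd((x - 3)^2, (x - 8)*(x - 3)*(x + 1)) = x - 3
(4) = r^2 + 8*I*r - 16
(5) = h^2 + 6*h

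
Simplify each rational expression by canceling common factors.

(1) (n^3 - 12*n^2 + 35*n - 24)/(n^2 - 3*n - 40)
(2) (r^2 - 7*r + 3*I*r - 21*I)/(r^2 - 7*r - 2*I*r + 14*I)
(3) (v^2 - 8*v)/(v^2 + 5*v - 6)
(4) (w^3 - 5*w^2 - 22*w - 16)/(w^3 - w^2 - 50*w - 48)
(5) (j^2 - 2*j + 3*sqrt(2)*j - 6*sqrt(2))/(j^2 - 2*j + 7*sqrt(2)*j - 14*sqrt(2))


(1) = (n^2 - 4*n + 3)/(n + 5)
(2) = (r + 3*I)/(r - 2*I)
(3) = (v^2 - 8*v)/(v^2 + 5*v - 6)
(4) = (w + 2)/(w + 6)
(5) = (j + 3*sqrt(2))/(j + 7*sqrt(2))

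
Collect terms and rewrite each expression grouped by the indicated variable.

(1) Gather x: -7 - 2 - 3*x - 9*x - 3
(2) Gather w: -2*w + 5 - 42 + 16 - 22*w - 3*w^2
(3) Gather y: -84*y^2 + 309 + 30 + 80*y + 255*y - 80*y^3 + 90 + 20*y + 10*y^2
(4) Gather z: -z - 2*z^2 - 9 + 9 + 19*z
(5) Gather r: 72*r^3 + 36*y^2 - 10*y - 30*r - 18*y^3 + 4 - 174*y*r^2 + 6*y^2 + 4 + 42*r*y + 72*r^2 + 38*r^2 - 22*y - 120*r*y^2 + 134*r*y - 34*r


(1) = -12*x - 12
(2) = -3*w^2 - 24*w - 21
(3) = -80*y^3 - 74*y^2 + 355*y + 429
(4) = -2*z^2 + 18*z
(5) = 72*r^3 + r^2*(110 - 174*y) + r*(-120*y^2 + 176*y - 64) - 18*y^3 + 42*y^2 - 32*y + 8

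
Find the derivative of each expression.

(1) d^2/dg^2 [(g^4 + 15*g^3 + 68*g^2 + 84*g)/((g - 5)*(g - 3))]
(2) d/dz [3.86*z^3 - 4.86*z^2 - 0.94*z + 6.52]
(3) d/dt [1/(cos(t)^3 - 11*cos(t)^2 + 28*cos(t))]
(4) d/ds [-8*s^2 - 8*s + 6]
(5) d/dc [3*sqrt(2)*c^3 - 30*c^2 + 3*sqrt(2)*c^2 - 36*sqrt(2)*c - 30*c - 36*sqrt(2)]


(1) = 2*(g^6 - 24*g^5 + 237*g^4 + 403*g^3 - 7110*g^2 + 6345*g + 25380)/(g^6 - 24*g^5 + 237*g^4 - 1232*g^3 + 3555*g^2 - 5400*g + 3375)
(2) = 11.58*z^2 - 9.72*z - 0.94
(3) = (3*sin(t) + 28*sin(t)/cos(t)^2 - 22*tan(t))/((cos(t) - 7)^2*(cos(t) - 4)^2)
(4) = -16*s - 8
(5) = 9*sqrt(2)*c^2 - 60*c + 6*sqrt(2)*c - 36*sqrt(2) - 30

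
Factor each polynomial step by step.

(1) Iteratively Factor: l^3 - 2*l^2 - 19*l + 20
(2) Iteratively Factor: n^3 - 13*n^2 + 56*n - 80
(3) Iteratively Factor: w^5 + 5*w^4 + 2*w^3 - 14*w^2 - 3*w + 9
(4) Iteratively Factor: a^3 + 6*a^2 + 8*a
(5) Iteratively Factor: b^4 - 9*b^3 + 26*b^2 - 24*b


(1) = (l - 5)*(l^2 + 3*l - 4) = (l - 5)*(l + 4)*(l - 1)
(2) = (n - 5)*(n^2 - 8*n + 16) = (n - 5)*(n - 4)*(n - 4)
(3) = (w + 1)*(w^4 + 4*w^3 - 2*w^2 - 12*w + 9) = (w + 1)*(w + 3)*(w^3 + w^2 - 5*w + 3) = (w + 1)*(w + 3)^2*(w^2 - 2*w + 1) = (w - 1)*(w + 1)*(w + 3)^2*(w - 1)
(4) = (a + 2)*(a^2 + 4*a) = (a + 2)*(a + 4)*(a)
(5) = (b - 3)*(b^3 - 6*b^2 + 8*b) = (b - 3)*(b - 2)*(b^2 - 4*b) = (b - 4)*(b - 3)*(b - 2)*(b)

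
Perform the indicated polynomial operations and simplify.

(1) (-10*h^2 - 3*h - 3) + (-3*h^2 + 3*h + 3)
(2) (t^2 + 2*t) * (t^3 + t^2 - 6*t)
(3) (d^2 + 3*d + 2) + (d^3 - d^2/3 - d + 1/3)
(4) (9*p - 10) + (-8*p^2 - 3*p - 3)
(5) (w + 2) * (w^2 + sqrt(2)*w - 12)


(1) = -13*h^2
(2) = t^5 + 3*t^4 - 4*t^3 - 12*t^2
(3) = d^3 + 2*d^2/3 + 2*d + 7/3
(4) = -8*p^2 + 6*p - 13
(5) = w^3 + sqrt(2)*w^2 + 2*w^2 - 12*w + 2*sqrt(2)*w - 24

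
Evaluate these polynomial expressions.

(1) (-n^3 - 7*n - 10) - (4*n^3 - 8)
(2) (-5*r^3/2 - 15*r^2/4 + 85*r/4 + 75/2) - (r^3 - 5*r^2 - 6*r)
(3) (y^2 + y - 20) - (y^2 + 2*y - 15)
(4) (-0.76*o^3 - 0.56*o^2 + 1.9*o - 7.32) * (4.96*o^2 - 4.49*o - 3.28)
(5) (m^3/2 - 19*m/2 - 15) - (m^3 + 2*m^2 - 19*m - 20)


(1) = -5*n^3 - 7*n - 2
(2) = -7*r^3/2 + 5*r^2/4 + 109*r/4 + 75/2
(3) = -y - 5
(4) = -3.7696*o^5 + 0.6348*o^4 + 14.4312*o^3 - 43.0014*o^2 + 26.6348*o + 24.0096
(5) = -m^3/2 - 2*m^2 + 19*m/2 + 5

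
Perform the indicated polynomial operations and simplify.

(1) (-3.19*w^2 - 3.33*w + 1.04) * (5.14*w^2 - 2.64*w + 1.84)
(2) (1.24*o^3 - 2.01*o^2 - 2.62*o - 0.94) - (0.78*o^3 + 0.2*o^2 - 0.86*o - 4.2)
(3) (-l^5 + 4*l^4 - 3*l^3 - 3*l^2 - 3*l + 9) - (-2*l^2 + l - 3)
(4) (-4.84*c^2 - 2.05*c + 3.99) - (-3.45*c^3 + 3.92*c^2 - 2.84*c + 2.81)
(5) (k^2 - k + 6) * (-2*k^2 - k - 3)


(1) = -16.3966*w^4 - 8.6946*w^3 + 8.2672*w^2 - 8.8728*w + 1.9136
(2) = 0.46*o^3 - 2.21*o^2 - 1.76*o + 3.26
(3) = -l^5 + 4*l^4 - 3*l^3 - l^2 - 4*l + 12
(4) = 3.45*c^3 - 8.76*c^2 + 0.79*c + 1.18
(5) = -2*k^4 + k^3 - 14*k^2 - 3*k - 18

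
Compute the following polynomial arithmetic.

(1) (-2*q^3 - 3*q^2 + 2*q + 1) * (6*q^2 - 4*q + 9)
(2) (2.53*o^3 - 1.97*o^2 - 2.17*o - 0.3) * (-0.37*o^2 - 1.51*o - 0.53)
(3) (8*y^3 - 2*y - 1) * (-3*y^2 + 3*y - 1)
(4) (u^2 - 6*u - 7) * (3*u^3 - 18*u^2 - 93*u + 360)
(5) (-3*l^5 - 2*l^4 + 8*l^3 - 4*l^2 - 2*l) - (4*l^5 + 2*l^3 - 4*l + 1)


(1) = -12*q^5 - 10*q^4 + 6*q^3 - 29*q^2 + 14*q + 9
(2) = -0.9361*o^5 - 3.0914*o^4 + 2.4367*o^3 + 4.4318*o^2 + 1.6031*o + 0.159
(3) = -24*y^5 + 24*y^4 - 2*y^3 - 3*y^2 - y + 1
(4) = 3*u^5 - 36*u^4 - 6*u^3 + 1044*u^2 - 1509*u - 2520
(5) = -7*l^5 - 2*l^4 + 6*l^3 - 4*l^2 + 2*l - 1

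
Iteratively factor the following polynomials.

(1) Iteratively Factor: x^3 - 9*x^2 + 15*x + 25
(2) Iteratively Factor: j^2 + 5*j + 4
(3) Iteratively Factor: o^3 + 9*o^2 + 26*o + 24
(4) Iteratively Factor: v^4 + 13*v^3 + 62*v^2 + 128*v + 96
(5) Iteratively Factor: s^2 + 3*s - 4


(1) = (x + 1)*(x^2 - 10*x + 25) = (x - 5)*(x + 1)*(x - 5)
(2) = (j + 4)*(j + 1)
(3) = (o + 4)*(o^2 + 5*o + 6) = (o + 2)*(o + 4)*(o + 3)
(4) = (v + 4)*(v^3 + 9*v^2 + 26*v + 24) = (v + 3)*(v + 4)*(v^2 + 6*v + 8) = (v + 2)*(v + 3)*(v + 4)*(v + 4)
(5) = (s - 1)*(s + 4)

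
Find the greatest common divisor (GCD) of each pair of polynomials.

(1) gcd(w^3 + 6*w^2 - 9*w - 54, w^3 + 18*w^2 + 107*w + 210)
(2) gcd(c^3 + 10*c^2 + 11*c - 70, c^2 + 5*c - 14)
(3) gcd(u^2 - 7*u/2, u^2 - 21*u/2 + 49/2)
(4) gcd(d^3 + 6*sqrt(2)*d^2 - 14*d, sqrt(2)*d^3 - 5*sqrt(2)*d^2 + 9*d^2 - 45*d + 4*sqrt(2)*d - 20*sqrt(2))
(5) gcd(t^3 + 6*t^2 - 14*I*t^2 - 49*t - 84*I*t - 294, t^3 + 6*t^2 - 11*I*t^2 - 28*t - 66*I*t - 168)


(1) = gcd((w - 3)*(w + 3)*(w + 6), (w + 5)*(w + 6)*(w + 7)) = w + 6
(2) = gcd((c - 2)*(c + 5)*(c + 7), (c - 2)*(c + 7)) = c^2 + 5*c - 14
(3) = gcd(u*(u - 7/2), (u - 7)*(u - 7/2)) = u - 7/2
(4) = 1
(5) = t^2 + t*(6 - 7*I) - 42*I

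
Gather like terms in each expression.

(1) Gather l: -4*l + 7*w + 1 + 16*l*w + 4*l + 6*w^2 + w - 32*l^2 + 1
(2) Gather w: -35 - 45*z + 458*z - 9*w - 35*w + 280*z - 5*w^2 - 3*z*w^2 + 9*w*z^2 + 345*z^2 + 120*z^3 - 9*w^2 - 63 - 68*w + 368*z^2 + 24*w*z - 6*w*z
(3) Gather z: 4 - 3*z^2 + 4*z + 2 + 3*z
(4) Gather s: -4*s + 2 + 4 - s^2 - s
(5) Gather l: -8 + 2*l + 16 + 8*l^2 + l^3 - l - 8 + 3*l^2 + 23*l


(1) = -32*l^2 + 16*l*w + 6*w^2 + 8*w + 2
(2) = w^2*(-3*z - 14) + w*(9*z^2 + 18*z - 112) + 120*z^3 + 713*z^2 + 693*z - 98
(3) = -3*z^2 + 7*z + 6
(4) = -s^2 - 5*s + 6
(5) = l^3 + 11*l^2 + 24*l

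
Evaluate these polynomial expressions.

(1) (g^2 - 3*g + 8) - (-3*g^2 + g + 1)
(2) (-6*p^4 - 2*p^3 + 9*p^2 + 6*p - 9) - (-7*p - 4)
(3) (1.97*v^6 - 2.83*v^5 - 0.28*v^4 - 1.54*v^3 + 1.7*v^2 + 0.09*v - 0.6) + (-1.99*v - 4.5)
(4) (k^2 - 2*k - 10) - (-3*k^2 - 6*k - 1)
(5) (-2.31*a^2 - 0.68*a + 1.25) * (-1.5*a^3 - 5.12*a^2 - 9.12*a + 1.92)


(1) = 4*g^2 - 4*g + 7
(2) = -6*p^4 - 2*p^3 + 9*p^2 + 13*p - 5
(3) = 1.97*v^6 - 2.83*v^5 - 0.28*v^4 - 1.54*v^3 + 1.7*v^2 - 1.9*v - 5.1
(4) = 4*k^2 + 4*k - 9
(5) = 3.465*a^5 + 12.8472*a^4 + 22.6738*a^3 - 4.6336*a^2 - 12.7056*a + 2.4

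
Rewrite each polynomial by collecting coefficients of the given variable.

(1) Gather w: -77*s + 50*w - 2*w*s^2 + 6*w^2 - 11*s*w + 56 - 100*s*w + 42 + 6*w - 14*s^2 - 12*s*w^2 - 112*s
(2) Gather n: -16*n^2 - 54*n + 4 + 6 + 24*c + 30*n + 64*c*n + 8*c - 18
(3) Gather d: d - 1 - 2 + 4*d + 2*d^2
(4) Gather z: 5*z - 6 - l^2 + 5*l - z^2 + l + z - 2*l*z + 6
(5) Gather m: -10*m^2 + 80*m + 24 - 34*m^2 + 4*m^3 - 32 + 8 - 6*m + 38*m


(1) = -14*s^2 - 189*s + w^2*(6 - 12*s) + w*(-2*s^2 - 111*s + 56) + 98
(2) = 32*c - 16*n^2 + n*(64*c - 24) - 8
(3) = 2*d^2 + 5*d - 3
(4) = -l^2 + 6*l - z^2 + z*(6 - 2*l)
(5) = 4*m^3 - 44*m^2 + 112*m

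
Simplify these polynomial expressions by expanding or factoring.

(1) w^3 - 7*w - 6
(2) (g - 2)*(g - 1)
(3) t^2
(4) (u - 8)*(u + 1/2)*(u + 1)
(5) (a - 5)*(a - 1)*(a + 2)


(1) = (w - 3)*(w + 1)*(w + 2)
(2) = g^2 - 3*g + 2
(3) = t^2
(4) = u^3 - 13*u^2/2 - 23*u/2 - 4
(5) = a^3 - 4*a^2 - 7*a + 10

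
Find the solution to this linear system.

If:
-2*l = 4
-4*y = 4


Then:
l = -2
y = -1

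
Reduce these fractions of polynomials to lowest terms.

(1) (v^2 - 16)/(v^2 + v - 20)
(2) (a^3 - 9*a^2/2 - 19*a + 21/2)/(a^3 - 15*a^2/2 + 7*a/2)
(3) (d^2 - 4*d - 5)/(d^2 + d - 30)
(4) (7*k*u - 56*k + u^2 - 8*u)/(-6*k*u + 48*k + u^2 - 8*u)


(1) = (v + 4)/(v + 5)
(2) = (a + 3)/a
(3) = (d + 1)/(d + 6)
(4) = (7*k + u)/(-6*k + u)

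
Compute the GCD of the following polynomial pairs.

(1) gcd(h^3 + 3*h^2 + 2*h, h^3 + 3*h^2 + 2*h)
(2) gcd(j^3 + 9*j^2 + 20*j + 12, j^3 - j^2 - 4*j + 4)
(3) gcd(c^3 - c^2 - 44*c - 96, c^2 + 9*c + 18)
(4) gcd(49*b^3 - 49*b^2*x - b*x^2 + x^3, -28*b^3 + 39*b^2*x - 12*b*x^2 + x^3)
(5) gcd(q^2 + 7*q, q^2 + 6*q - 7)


(1) = gcd(h*(h + 1)*(h + 2), h*(h + 1)*(h + 2)) = h^3 + 3*h^2 + 2*h
(2) = gcd((j + 1)*(j + 2)*(j + 6), (j - 2)*(j - 1)*(j + 2)) = j + 2
(3) = gcd((c - 8)*(c + 3)*(c + 4), (c + 3)*(c + 6)) = c + 3
(4) = 7*b^2 - 8*b*x + x^2
(5) = q + 7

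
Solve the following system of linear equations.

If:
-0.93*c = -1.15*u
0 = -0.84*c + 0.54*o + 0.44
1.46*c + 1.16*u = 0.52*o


Then:
c = -0.27
o = -1.23
u = -0.22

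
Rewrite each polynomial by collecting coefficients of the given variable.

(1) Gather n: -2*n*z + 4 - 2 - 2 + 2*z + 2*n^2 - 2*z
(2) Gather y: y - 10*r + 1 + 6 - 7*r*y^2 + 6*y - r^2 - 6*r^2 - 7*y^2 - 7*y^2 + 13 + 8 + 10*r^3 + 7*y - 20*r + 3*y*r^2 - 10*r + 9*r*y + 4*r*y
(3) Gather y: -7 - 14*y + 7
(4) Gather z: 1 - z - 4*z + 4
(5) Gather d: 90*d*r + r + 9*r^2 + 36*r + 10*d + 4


(1) = 2*n^2 - 2*n*z
(2) = 10*r^3 - 7*r^2 - 40*r + y^2*(-7*r - 14) + y*(3*r^2 + 13*r + 14) + 28
(3) = -14*y
(4) = 5 - 5*z
(5) = d*(90*r + 10) + 9*r^2 + 37*r + 4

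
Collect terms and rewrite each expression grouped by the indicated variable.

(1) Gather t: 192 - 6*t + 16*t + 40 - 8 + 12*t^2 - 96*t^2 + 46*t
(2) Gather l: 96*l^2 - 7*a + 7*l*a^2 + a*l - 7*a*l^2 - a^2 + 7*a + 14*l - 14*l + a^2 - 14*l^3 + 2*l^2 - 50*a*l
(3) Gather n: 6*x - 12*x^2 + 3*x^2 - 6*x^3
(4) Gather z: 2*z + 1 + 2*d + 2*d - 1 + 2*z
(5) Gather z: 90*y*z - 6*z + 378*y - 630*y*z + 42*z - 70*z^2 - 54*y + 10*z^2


(1) = -84*t^2 + 56*t + 224
(2) = -14*l^3 + l^2*(98 - 7*a) + l*(7*a^2 - 49*a)
(3) = -6*x^3 - 9*x^2 + 6*x
(4) = 4*d + 4*z
(5) = 324*y - 60*z^2 + z*(36 - 540*y)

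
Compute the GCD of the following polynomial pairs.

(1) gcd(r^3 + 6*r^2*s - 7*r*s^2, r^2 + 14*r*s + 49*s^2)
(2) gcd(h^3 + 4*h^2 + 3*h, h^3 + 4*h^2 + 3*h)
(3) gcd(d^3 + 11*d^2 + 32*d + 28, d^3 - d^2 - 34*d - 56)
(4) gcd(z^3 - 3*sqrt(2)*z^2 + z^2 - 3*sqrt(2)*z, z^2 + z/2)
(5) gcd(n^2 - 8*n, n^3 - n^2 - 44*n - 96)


(1) = r + 7*s
(2) = h^3 + 4*h^2 + 3*h
(3) = d + 2
(4) = gcd(z*(z + 1)*(z - 3*sqrt(2)), z*(z + 1/2)) = z
(5) = gcd(n*(n - 8), (n - 8)*(n + 3)*(n + 4)) = n - 8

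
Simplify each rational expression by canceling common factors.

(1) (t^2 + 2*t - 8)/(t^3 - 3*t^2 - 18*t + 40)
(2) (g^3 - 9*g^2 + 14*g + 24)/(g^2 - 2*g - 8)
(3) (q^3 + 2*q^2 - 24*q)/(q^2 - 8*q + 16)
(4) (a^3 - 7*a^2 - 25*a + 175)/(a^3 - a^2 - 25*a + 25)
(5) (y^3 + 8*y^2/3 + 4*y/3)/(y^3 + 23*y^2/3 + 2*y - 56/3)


(1) = 1/(t - 5)
(2) = (g^2 - 5*g - 6)/(g + 2)
(3) = (q^2 + 6*q)/(q - 4)
(4) = (a - 7)/(a - 1)
(5) = (3*y^2 + 2*y)/(3*y^2 + 17*y - 28)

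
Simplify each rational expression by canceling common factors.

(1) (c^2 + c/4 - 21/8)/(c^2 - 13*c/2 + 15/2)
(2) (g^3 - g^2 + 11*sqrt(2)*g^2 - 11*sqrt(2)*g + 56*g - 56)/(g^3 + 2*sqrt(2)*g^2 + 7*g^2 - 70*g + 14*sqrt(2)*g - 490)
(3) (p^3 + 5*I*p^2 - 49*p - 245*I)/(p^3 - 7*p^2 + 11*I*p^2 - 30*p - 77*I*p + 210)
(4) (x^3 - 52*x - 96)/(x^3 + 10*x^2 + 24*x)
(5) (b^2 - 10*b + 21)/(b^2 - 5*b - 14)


(1) = (4*c + 7)/(4*c - 20)
(2) = (g^2 + g*(-1 + 4*sqrt(2)) - 4*sqrt(2))/(g^2 + g*(7 - 5*sqrt(2)) - 35*sqrt(2))
(3) = (p + 7)/(p + 6*I)
(4) = (x^2 - 6*x - 16)/(x^2 + 4*x)
(5) = (b - 3)/(b + 2)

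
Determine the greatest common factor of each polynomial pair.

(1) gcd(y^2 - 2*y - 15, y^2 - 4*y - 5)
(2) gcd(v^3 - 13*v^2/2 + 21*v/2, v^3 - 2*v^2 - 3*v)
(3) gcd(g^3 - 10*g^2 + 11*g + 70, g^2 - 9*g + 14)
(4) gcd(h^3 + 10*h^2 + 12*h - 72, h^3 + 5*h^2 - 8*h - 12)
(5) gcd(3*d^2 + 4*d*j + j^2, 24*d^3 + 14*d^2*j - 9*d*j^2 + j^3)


(1) = y - 5
(2) = gcd(v*(v - 7/2)*(v - 3), v*(v - 3)*(v + 1)) = v^2 - 3*v
(3) = g - 7
(4) = h^2 + 4*h - 12
(5) = gcd((d + j)*(3*d + j), (-6*d + j)*(-4*d + j)*(d + j)) = d + j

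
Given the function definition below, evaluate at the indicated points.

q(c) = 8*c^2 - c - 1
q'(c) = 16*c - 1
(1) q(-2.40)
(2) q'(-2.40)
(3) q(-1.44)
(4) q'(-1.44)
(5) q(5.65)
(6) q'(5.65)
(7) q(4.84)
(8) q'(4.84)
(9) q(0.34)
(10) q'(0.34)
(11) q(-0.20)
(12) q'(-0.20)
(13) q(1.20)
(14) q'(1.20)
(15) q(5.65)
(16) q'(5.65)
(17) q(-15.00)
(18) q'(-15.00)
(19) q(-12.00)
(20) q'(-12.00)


(1) = 47.48
(2) = -39.40
(3) = 17.03
(4) = -24.04
(5) = 248.73
(6) = 89.40
(7) = 181.56
(8) = 76.44
(9) = -0.42
(10) = 4.44
(11) = -0.48
(12) = -4.20
(13) = 9.32
(14) = 18.20
(15) = 248.73
(16) = 89.40
(17) = 1814.00
(18) = -241.00
(19) = 1163.00
(20) = -193.00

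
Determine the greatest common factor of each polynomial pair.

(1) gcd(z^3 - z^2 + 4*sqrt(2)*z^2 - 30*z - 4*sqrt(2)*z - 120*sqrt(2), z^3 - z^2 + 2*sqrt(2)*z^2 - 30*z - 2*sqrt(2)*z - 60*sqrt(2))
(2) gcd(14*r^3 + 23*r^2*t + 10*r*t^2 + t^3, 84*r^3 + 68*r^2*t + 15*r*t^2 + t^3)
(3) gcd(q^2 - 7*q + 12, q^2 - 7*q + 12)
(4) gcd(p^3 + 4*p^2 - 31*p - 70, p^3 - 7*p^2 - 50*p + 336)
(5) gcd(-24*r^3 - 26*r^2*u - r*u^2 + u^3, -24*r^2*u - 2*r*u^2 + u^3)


(1) = gcd((z - 6)*(z + 5)*(z + 4*sqrt(2)), (z - 6)*(z + 5)*(z + 2*sqrt(2))) = z^2 - z - 30
(2) = gcd((r + t)*(2*r + t)*(7*r + t), (2*r + t)*(6*r + t)*(7*r + t)) = 14*r^2 + 9*r*t + t^2
(3) = gcd((q - 4)*(q - 3), (q - 4)*(q - 3)) = q^2 - 7*q + 12
(4) = p + 7
(5) = 24*r^2 + 2*r*u - u^2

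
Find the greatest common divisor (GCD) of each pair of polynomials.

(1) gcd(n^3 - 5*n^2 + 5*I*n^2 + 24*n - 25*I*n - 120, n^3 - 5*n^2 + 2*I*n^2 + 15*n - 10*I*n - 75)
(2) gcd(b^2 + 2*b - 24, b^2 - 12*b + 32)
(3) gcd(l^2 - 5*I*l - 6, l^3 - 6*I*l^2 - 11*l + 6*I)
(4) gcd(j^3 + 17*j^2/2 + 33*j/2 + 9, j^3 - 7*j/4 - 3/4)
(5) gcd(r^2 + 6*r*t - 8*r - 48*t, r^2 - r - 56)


(1) = gcd((n - 5)*(n - 3*I)*(n + 8*I), (n - 5)*(n - 3*I)*(n + 5*I)) = n^2 + n*(-5 - 3*I) + 15*I
(2) = b - 4
(3) = gcd((l - 3*I)*(l - 2*I), (l - 3*I)*(l - 2*I)*(l - I)) = l^2 - 5*I*l - 6
(4) = gcd((j + 1)*(j + 3/2)*(j + 6), (j - 3/2)*(j + 1/2)*(j + 1)) = j + 1
(5) = r - 8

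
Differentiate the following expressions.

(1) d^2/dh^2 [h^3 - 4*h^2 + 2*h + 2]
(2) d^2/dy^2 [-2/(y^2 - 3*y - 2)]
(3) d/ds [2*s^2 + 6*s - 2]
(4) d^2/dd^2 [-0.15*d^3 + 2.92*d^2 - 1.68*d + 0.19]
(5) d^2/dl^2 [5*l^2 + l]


(1) = 6*h - 8
(2) = 4*(-y^2 + 3*y + (2*y - 3)^2 + 2)/(-y^2 + 3*y + 2)^3
(3) = 4*s + 6
(4) = 5.84 - 0.9*d
(5) = 10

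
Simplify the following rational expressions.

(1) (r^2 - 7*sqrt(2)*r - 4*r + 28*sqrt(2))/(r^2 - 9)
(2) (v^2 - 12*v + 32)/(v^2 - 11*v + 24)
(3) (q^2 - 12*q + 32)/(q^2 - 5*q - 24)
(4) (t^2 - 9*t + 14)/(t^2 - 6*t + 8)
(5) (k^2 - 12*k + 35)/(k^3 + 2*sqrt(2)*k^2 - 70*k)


(1) = (r^2 + r*(-7*sqrt(2) - 4) + 28*sqrt(2))/(r^2 - 9)
(2) = (v - 4)/(v - 3)
(3) = (q - 4)/(q + 3)
(4) = (t - 7)/(t - 4)
(5) = (k^2 - 12*k + 35)/(k^3 + 2*sqrt(2)*k^2 - 70*k)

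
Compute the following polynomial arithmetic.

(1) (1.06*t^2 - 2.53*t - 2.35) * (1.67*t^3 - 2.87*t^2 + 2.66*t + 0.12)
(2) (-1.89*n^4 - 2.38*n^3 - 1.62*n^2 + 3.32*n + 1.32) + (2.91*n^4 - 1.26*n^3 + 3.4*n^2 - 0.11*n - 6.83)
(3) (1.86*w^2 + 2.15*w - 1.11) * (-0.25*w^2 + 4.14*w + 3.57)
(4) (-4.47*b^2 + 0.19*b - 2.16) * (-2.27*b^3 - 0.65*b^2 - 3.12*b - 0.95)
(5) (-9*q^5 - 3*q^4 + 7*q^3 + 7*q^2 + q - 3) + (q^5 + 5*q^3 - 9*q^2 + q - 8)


(1) = 1.7702*t^5 - 7.2673*t^4 + 6.1562*t^3 + 0.1419*t^2 - 6.5546*t - 0.282
(2) = 1.02*n^4 - 3.64*n^3 + 1.78*n^2 + 3.21*n - 5.51
(3) = -0.465*w^4 + 7.1629*w^3 + 15.8187*w^2 + 3.0801*w - 3.9627
(4) = 10.1469*b^5 + 2.4742*b^4 + 18.7261*b^3 + 5.0577*b^2 + 6.5587*b + 2.052
(5) = -8*q^5 - 3*q^4 + 12*q^3 - 2*q^2 + 2*q - 11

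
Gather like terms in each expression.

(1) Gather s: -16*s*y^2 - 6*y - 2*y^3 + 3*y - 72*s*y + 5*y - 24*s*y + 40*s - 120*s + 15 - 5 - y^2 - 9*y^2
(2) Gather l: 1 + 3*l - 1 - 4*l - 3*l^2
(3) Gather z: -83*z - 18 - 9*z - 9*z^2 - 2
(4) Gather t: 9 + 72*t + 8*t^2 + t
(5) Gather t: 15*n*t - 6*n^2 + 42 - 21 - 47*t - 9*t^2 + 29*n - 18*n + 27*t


(1) = s*(-16*y^2 - 96*y - 80) - 2*y^3 - 10*y^2 + 2*y + 10
(2) = -3*l^2 - l
(3) = -9*z^2 - 92*z - 20
(4) = 8*t^2 + 73*t + 9
(5) = -6*n^2 + 11*n - 9*t^2 + t*(15*n - 20) + 21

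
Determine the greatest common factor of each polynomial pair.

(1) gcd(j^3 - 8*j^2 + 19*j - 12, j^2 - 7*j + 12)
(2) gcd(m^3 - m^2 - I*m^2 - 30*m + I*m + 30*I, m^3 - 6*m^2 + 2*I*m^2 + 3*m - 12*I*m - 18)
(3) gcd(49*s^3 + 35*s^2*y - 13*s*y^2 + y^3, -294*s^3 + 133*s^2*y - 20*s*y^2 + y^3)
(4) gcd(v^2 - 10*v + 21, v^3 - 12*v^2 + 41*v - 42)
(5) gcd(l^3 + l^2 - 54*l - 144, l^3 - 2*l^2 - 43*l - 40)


(1) = gcd((j - 4)*(j - 3)*(j - 1), (j - 4)*(j - 3)) = j^2 - 7*j + 12
(2) = m^2 + m*(-6 - I) + 6*I
(3) = 49*s^2 - 14*s*y + y^2
(4) = v^2 - 10*v + 21
(5) = l - 8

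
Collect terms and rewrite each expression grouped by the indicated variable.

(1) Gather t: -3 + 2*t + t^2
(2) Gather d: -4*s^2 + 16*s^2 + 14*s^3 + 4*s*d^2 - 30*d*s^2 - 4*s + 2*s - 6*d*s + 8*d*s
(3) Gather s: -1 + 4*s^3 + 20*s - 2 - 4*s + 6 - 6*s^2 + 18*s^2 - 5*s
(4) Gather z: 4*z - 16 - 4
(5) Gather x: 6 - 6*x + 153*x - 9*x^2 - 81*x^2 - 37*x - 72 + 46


(1) = t^2 + 2*t - 3
(2) = 4*d^2*s + d*(-30*s^2 + 2*s) + 14*s^3 + 12*s^2 - 2*s
(3) = 4*s^3 + 12*s^2 + 11*s + 3
(4) = 4*z - 20
(5) = -90*x^2 + 110*x - 20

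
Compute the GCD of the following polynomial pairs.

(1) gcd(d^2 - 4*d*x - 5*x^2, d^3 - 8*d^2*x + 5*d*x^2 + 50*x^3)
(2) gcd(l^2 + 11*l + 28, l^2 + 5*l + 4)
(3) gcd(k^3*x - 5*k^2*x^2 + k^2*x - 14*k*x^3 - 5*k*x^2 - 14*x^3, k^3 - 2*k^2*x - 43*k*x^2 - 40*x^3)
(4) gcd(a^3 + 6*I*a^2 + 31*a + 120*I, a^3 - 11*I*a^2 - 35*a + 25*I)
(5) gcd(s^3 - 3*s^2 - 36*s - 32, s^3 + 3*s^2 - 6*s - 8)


(1) = gcd((d - 5*x)*(d + x), (d - 5*x)^2*(d + 2*x)) = -d + 5*x
(2) = l + 4
(3) = gcd((k - 7*x)*(k + 2*x)*(k*x + x), (k - 8*x)*(k + x)*(k + 5*x)) = 1
(4) = a - 5*I
(5) = gcd((s - 8)*(s + 1)*(s + 4), (s - 2)*(s + 1)*(s + 4)) = s^2 + 5*s + 4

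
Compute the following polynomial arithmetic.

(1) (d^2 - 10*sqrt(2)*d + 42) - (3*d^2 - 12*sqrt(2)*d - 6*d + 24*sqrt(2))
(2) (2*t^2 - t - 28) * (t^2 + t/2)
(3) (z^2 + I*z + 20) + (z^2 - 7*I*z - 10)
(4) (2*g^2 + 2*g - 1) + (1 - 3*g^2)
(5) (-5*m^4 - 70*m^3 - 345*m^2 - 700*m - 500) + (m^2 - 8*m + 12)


(1) = -2*d^2 + 2*sqrt(2)*d + 6*d - 24*sqrt(2) + 42
(2) = 2*t^4 - 57*t^2/2 - 14*t
(3) = 2*z^2 - 6*I*z + 10
(4) = -g^2 + 2*g
(5) = -5*m^4 - 70*m^3 - 344*m^2 - 708*m - 488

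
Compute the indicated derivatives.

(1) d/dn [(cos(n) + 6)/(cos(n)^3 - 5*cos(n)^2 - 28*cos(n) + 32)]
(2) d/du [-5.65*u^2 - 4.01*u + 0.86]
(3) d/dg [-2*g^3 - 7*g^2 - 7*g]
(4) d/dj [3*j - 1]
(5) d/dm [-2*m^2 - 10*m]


(1) = (2*cos(n)^3 + 13*cos(n)^2 - 60*cos(n) - 200)*sin(n)/(cos(n)^3 - 5*cos(n)^2 - 28*cos(n) + 32)^2
(2) = -11.3*u - 4.01
(3) = -6*g^2 - 14*g - 7
(4) = 3
(5) = -4*m - 10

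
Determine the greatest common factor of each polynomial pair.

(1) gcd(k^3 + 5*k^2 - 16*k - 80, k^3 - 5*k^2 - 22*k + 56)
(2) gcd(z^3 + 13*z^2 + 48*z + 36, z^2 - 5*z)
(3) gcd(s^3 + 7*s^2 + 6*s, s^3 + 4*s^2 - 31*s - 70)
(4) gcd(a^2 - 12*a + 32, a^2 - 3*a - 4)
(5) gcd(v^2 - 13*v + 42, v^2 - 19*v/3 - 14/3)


(1) = k + 4
(2) = gcd((z + 1)*(z + 6)^2, z*(z - 5)) = 1
(3) = 1
(4) = a - 4
(5) = gcd((v - 7)*(v - 6), (v - 7)*(v + 2/3)) = v - 7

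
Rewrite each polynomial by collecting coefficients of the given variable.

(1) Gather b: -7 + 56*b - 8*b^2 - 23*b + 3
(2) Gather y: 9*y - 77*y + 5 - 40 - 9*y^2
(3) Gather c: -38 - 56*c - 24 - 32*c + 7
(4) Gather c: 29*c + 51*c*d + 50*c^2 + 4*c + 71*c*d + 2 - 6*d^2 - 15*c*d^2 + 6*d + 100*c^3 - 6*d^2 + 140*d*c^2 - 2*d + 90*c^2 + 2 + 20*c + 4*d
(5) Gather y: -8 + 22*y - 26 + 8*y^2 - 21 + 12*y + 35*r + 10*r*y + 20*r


(1) = -8*b^2 + 33*b - 4
(2) = -9*y^2 - 68*y - 35
(3) = -88*c - 55
(4) = 100*c^3 + c^2*(140*d + 140) + c*(-15*d^2 + 122*d + 53) - 12*d^2 + 8*d + 4
(5) = 55*r + 8*y^2 + y*(10*r + 34) - 55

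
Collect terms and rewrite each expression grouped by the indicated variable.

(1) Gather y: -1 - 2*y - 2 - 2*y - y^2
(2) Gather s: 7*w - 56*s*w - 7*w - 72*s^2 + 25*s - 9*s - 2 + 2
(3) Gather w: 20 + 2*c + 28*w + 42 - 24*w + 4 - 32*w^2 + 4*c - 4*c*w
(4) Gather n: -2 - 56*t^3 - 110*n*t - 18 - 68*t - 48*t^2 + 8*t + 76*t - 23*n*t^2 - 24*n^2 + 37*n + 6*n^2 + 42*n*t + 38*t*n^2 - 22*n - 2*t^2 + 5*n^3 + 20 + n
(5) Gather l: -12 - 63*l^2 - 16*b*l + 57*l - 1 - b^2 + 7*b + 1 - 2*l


(1) = -y^2 - 4*y - 3
(2) = -72*s^2 + s*(16 - 56*w)
(3) = 6*c - 32*w^2 + w*(4 - 4*c) + 66
(4) = 5*n^3 + n^2*(38*t - 18) + n*(-23*t^2 - 68*t + 16) - 56*t^3 - 50*t^2 + 16*t
(5) = -b^2 + 7*b - 63*l^2 + l*(55 - 16*b) - 12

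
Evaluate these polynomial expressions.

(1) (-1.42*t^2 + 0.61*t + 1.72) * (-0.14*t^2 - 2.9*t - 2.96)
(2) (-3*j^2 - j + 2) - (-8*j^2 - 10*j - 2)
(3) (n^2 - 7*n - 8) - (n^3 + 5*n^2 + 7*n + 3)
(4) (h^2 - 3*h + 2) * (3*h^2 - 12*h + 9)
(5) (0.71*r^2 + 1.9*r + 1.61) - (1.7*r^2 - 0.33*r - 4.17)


(1) = 0.1988*t^4 + 4.0326*t^3 + 2.1934*t^2 - 6.7936*t - 5.0912
(2) = 5*j^2 + 9*j + 4
(3) = -n^3 - 4*n^2 - 14*n - 11
(4) = 3*h^4 - 21*h^3 + 51*h^2 - 51*h + 18
(5) = -0.99*r^2 + 2.23*r + 5.78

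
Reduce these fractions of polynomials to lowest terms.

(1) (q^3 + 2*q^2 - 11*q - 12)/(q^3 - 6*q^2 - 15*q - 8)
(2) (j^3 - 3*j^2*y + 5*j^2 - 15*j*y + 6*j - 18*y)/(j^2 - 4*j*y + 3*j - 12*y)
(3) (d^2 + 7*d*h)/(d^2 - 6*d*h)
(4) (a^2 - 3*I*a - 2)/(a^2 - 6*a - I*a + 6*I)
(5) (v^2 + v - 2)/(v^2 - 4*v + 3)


(1) = (q^2 + q - 12)/(q^2 - 7*q - 8)
(2) = (-j^2 + 3*j*y - 2*j + 6*y)/(-j + 4*y)
(3) = (d + 7*h)/(d - 6*h)
(4) = (a - 2*I)/(a - 6)
(5) = (v + 2)/(v - 3)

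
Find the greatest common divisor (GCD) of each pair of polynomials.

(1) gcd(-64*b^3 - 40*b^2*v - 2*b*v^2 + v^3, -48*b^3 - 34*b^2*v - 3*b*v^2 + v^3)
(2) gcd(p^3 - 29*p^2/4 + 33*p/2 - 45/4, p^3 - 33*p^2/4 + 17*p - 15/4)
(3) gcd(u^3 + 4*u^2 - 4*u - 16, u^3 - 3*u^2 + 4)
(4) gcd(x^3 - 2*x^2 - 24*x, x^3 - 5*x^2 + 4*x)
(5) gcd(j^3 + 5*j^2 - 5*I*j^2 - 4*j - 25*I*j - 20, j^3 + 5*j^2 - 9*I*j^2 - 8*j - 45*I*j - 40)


(1) = -16*b^2 - 6*b*v + v^2
(2) = gcd((p - 3)^2*(p - 5/4), (p - 5)*(p - 3)*(p - 1/4)) = p - 3
(3) = gcd((u - 2)*(u + 2)*(u + 4), (u - 2)^2*(u + 1)) = u - 2
(4) = gcd(x*(x - 6)*(x + 4), x*(x - 4)*(x - 1)) = x
(5) = gcd((j + 5)*(j - 4*I)*(j - I), (j + 5)*(j - 8*I)*(j - I)) = j^2 + j*(5 - I) - 5*I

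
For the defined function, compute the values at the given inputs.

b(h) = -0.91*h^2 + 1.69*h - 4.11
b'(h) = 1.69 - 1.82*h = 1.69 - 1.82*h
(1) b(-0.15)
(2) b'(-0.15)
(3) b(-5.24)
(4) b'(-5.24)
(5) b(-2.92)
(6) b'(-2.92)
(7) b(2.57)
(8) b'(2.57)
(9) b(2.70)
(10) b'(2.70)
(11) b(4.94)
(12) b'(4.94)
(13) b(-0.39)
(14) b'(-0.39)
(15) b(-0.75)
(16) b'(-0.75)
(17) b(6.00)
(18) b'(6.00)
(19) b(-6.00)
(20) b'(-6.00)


(1) = -4.38
(2) = 1.96
(3) = -37.95
(4) = 11.23
(5) = -16.80
(6) = 7.00
(7) = -5.78
(8) = -2.99
(9) = -6.18
(10) = -3.22
(11) = -17.97
(12) = -7.30
(13) = -4.91
(14) = 2.40
(15) = -5.89
(16) = 3.05
(17) = -26.73
(18) = -9.23
(19) = -47.01
(20) = 12.61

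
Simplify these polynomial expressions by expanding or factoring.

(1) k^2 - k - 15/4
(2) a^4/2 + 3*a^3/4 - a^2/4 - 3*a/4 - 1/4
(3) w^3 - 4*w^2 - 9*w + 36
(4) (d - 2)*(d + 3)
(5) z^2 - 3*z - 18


(1) = (k - 5/2)*(k + 3/2)
(2) = (a/2 + 1/2)*(a - 1)*(a + 1/2)*(a + 1)
(3) = (w - 4)*(w - 3)*(w + 3)
(4) = d^2 + d - 6
(5) = (z - 6)*(z + 3)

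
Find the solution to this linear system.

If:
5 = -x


Then:
x = -5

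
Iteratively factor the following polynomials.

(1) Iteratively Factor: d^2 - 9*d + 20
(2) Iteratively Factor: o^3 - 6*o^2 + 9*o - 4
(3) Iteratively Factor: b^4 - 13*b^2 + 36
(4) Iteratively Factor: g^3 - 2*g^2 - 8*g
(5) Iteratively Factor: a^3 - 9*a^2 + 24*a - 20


(1) = (d - 4)*(d - 5)
(2) = (o - 1)*(o^2 - 5*o + 4) = (o - 1)^2*(o - 4)
(3) = (b + 3)*(b^3 - 3*b^2 - 4*b + 12) = (b - 3)*(b + 3)*(b^2 - 4) = (b - 3)*(b - 2)*(b + 3)*(b + 2)
(4) = (g)*(g^2 - 2*g - 8) = g*(g - 4)*(g + 2)
(5) = (a - 2)*(a^2 - 7*a + 10) = (a - 2)^2*(a - 5)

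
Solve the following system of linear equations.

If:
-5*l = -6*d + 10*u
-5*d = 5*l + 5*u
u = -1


Then:
d = -5/11
l = 16/11
u = -1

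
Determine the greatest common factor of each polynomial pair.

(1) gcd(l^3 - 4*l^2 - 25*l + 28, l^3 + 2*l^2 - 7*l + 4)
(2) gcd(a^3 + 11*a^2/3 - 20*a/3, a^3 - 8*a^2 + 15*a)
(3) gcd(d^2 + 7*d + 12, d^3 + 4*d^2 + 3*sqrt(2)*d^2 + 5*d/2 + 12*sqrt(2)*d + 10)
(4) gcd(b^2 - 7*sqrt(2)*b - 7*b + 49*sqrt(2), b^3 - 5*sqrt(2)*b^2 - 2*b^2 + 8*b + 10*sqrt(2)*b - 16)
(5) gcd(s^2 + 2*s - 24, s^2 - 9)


(1) = l^2 + 3*l - 4
(2) = gcd(a*(a - 4/3)*(a + 5), a*(a - 5)*(a - 3)) = a
(3) = gcd((d + 3)*(d + 4), (d + 4)*(d + sqrt(2)/2)*(d + 5*sqrt(2)/2)) = d + 4
(4) = 1
(5) = 1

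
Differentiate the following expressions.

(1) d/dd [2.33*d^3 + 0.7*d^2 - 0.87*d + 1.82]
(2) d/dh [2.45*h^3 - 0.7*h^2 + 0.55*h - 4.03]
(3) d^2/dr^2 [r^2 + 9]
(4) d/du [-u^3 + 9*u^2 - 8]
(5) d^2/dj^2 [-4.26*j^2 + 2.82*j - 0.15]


(1) = 6.99*d^2 + 1.4*d - 0.87
(2) = 7.35*h^2 - 1.4*h + 0.55
(3) = 2
(4) = 3*u*(6 - u)
(5) = -8.52000000000000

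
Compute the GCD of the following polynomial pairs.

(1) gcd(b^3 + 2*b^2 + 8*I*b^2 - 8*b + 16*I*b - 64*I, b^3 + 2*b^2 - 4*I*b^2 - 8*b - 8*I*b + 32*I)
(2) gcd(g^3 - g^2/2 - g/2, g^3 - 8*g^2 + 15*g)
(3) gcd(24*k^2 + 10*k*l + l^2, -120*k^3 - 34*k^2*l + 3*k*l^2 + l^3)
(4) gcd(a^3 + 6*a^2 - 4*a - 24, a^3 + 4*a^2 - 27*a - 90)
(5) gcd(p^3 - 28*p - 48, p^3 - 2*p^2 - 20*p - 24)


(1) = b^2 + 2*b - 8
(2) = g
(3) = gcd((4*k + l)*(6*k + l), (-6*k + l)*(4*k + l)*(5*k + l)) = 4*k + l
(4) = gcd((a - 2)*(a + 2)*(a + 6), (a - 5)*(a + 3)*(a + 6)) = a + 6
(5) = gcd((p - 6)*(p + 2)*(p + 4), (p - 6)*(p + 2)^2) = p^2 - 4*p - 12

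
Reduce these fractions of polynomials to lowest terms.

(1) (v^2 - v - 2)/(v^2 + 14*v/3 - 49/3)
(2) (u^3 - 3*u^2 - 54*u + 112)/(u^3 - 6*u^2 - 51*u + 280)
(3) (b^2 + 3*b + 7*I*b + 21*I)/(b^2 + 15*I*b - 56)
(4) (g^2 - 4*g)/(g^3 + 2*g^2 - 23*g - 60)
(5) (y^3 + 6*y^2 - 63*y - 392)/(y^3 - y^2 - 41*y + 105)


(1) = (3*v^2 - 3*v - 6)/(3*v^2 + 14*v - 49)
(2) = (u - 2)/(u - 5)
(3) = (b + 3)/(b + 8*I)
(4) = (g^2 - 4*g)/(g^3 + 2*g^2 - 23*g - 60)
(5) = (y^2 - y - 56)/(y^2 - 8*y + 15)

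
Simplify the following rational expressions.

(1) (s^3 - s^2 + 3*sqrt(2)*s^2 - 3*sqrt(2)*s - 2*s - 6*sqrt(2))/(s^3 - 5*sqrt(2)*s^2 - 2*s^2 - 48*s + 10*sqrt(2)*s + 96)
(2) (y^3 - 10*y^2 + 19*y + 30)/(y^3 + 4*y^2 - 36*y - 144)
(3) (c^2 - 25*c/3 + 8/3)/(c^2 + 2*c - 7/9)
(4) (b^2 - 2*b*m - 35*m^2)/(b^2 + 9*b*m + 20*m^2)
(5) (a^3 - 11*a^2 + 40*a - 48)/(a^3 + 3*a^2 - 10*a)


(1) = (s + 1)/(s - 8*sqrt(2))
(2) = (y^2 - 4*y - 5)/(y^2 + 10*y + 24)
(3) = (3*c - 24)/(3*c + 7)
(4) = (b - 7*m)/(b + 4*m)
(5) = (a^3 - 11*a^2 + 40*a - 48)/(a^3 + 3*a^2 - 10*a)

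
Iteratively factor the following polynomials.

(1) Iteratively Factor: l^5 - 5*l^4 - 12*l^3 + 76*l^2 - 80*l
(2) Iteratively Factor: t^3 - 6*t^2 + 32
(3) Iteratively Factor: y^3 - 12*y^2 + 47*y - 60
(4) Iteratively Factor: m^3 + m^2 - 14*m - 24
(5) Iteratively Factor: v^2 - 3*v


(1) = (l - 2)*(l^4 - 3*l^3 - 18*l^2 + 40*l) = l*(l - 2)*(l^3 - 3*l^2 - 18*l + 40) = l*(l - 2)*(l + 4)*(l^2 - 7*l + 10) = l*(l - 5)*(l - 2)*(l + 4)*(l - 2)
(2) = (t + 2)*(t^2 - 8*t + 16) = (t - 4)*(t + 2)*(t - 4)
(3) = (y - 3)*(y^2 - 9*y + 20) = (y - 4)*(y - 3)*(y - 5)
(4) = (m - 4)*(m^2 + 5*m + 6) = (m - 4)*(m + 2)*(m + 3)
(5) = (v - 3)*(v)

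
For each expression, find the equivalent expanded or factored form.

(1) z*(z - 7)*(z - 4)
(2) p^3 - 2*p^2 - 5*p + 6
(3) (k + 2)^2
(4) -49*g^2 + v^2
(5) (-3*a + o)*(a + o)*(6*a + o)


(1) = z^3 - 11*z^2 + 28*z
(2) = (p - 3)*(p - 1)*(p + 2)
(3) = k^2 + 4*k + 4
(4) = (-7*g + v)*(7*g + v)
(5) = -18*a^3 - 15*a^2*o + 4*a*o^2 + o^3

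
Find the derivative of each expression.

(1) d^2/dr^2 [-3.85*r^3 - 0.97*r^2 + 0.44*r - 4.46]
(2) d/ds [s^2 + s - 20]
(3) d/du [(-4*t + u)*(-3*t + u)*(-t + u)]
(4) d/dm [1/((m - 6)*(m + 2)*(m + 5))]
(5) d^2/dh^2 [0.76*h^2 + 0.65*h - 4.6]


(1) = -23.1*r - 1.94
(2) = 2*s + 1
(3) = 19*t^2 - 16*t*u + 3*u^2
(4) = (-(m - 6)*(m + 2) - (m - 6)*(m + 5) - (m + 2)*(m + 5))/((m - 6)^2*(m + 2)^2*(m + 5)^2)
(5) = 1.52000000000000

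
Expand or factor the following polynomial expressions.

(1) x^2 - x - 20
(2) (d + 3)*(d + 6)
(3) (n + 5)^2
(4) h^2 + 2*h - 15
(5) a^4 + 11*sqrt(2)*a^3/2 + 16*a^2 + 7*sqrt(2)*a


(1) = (x - 5)*(x + 4)
(2) = d^2 + 9*d + 18
(3) = n^2 + 10*n + 25
(4) = (h - 3)*(h + 5)
(5) = a*(a + sqrt(2))^2*(a + 7*sqrt(2)/2)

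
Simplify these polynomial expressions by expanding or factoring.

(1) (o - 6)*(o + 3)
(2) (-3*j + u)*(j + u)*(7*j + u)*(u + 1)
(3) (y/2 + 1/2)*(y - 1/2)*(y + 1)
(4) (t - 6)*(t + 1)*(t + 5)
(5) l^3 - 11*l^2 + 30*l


(1) = o^2 - 3*o - 18
(2) = -21*j^3*u - 21*j^3 - 17*j^2*u^2 - 17*j^2*u + 5*j*u^3 + 5*j*u^2 + u^4 + u^3
(3) = y^3/2 + 3*y^2/4 - 1/4
(4) = t^3 - 31*t - 30
(5) = l*(l - 6)*(l - 5)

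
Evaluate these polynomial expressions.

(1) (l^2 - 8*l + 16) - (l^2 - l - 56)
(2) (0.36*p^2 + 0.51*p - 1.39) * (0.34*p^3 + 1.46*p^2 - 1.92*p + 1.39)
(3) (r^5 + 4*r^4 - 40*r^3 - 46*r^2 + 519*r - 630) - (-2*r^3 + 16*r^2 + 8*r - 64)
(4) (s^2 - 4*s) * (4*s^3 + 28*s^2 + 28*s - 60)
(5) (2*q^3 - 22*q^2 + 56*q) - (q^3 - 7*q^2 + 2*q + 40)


(1) = 72 - 7*l
(2) = 0.1224*p^5 + 0.699*p^4 - 0.4192*p^3 - 2.5082*p^2 + 3.3777*p - 1.9321
(3) = r^5 + 4*r^4 - 38*r^3 - 62*r^2 + 511*r - 566
(4) = 4*s^5 + 12*s^4 - 84*s^3 - 172*s^2 + 240*s
(5) = q^3 - 15*q^2 + 54*q - 40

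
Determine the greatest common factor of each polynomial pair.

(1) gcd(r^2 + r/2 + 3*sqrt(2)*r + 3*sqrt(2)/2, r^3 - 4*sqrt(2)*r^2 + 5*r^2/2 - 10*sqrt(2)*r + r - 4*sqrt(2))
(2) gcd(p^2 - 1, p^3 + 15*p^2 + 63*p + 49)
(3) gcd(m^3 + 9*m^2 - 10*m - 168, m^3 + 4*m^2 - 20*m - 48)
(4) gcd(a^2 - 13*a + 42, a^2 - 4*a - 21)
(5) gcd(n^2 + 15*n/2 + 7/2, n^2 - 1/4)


(1) = gcd((r + 1/2)*(r + 3*sqrt(2)), (r + 1/2)*(r + 2)*(r - 4*sqrt(2))) = r + 1/2
(2) = gcd((p - 1)*(p + 1), (p + 1)*(p + 7)^2) = p + 1
(3) = m^2 + 2*m - 24
(4) = gcd((a - 7)*(a - 6), (a - 7)*(a + 3)) = a - 7
(5) = n + 1/2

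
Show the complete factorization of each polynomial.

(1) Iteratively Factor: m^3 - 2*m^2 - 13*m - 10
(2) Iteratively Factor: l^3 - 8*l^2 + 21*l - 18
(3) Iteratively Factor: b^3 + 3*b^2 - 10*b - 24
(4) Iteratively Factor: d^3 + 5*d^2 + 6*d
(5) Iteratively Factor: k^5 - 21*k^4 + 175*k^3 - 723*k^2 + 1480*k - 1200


(1) = (m - 5)*(m^2 + 3*m + 2) = (m - 5)*(m + 1)*(m + 2)
(2) = (l - 2)*(l^2 - 6*l + 9) = (l - 3)*(l - 2)*(l - 3)
(3) = (b - 3)*(b^2 + 6*b + 8) = (b - 3)*(b + 2)*(b + 4)
(4) = (d + 3)*(d^2 + 2*d) = (d + 2)*(d + 3)*(d)
(5) = (k - 5)*(k^4 - 16*k^3 + 95*k^2 - 248*k + 240) = (k - 5)^2*(k^3 - 11*k^2 + 40*k - 48) = (k - 5)^2*(k - 3)*(k^2 - 8*k + 16) = (k - 5)^2*(k - 4)*(k - 3)*(k - 4)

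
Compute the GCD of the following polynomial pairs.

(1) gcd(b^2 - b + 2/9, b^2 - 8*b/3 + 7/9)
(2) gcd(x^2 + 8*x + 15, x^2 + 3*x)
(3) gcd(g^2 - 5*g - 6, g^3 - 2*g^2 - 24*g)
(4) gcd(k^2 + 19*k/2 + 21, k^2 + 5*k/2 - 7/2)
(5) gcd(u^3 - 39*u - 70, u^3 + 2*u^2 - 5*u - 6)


(1) = b - 1/3
(2) = x + 3
(3) = g - 6
(4) = gcd((k + 7/2)*(k + 6), (k - 1)*(k + 7/2)) = k + 7/2
(5) = gcd((u - 7)*(u + 2)*(u + 5), (u - 2)*(u + 1)*(u + 3)) = 1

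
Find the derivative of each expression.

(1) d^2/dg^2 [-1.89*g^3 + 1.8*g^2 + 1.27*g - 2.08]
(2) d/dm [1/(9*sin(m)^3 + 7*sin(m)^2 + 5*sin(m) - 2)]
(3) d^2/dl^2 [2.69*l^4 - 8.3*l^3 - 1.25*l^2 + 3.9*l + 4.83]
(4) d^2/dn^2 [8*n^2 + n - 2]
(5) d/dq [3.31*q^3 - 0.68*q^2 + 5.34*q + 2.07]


(1) = 3.6 - 11.34*g
(2) = (-14*sin(m) + 27*cos(m)^2 - 32)*cos(m)/(9*sin(m)^3 + 7*sin(m)^2 + 5*sin(m) - 2)^2
(3) = 32.28*l^2 - 49.8*l - 2.5
(4) = 16
(5) = 9.93*q^2 - 1.36*q + 5.34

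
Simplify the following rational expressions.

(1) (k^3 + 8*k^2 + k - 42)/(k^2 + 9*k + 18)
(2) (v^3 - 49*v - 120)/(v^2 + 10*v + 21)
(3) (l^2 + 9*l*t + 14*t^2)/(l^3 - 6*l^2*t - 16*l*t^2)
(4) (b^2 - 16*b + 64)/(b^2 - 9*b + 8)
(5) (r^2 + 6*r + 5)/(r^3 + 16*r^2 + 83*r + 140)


(1) = (k^2 + 5*k - 14)/(k + 6)
(2) = (v^2 - 3*v - 40)/(v + 7)
(3) = (-l - 7*t)/(-l^2 + 8*l*t)
(4) = (b - 8)/(b - 1)
(5) = (r + 1)/(r^2 + 11*r + 28)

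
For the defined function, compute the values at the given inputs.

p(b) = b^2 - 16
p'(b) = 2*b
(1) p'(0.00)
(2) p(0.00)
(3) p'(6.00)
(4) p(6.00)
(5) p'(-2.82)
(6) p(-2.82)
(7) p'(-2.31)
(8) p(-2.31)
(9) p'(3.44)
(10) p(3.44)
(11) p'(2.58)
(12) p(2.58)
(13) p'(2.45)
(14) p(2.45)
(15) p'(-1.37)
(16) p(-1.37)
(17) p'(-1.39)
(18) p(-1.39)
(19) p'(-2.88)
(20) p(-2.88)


(1) = 0.00
(2) = -16.00
(3) = 12.00
(4) = 20.00
(5) = -5.64
(6) = -8.05
(7) = -4.62
(8) = -10.66
(9) = 6.88
(10) = -4.17
(11) = 5.16
(12) = -9.34
(13) = 4.90
(14) = -10.00
(15) = -2.74
(16) = -14.12
(17) = -2.78
(18) = -14.07
(19) = -5.76
(20) = -7.71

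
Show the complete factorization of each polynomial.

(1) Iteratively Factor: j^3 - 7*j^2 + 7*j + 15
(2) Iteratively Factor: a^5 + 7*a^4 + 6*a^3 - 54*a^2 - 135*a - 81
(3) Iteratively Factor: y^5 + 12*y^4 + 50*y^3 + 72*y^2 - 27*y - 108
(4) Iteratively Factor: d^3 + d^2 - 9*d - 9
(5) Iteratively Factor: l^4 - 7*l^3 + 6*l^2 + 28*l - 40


(1) = (j + 1)*(j^2 - 8*j + 15) = (j - 5)*(j + 1)*(j - 3)
(2) = (a - 3)*(a^4 + 10*a^3 + 36*a^2 + 54*a + 27) = (a - 3)*(a + 3)*(a^3 + 7*a^2 + 15*a + 9) = (a - 3)*(a + 3)^2*(a^2 + 4*a + 3) = (a - 3)*(a + 1)*(a + 3)^2*(a + 3)
(3) = (y - 1)*(y^4 + 13*y^3 + 63*y^2 + 135*y + 108) = (y - 1)*(y + 3)*(y^3 + 10*y^2 + 33*y + 36) = (y - 1)*(y + 3)^2*(y^2 + 7*y + 12) = (y - 1)*(y + 3)^2*(y + 4)*(y + 3)
(4) = (d + 3)*(d^2 - 2*d - 3) = (d - 3)*(d + 3)*(d + 1)
(5) = (l - 2)*(l^3 - 5*l^2 - 4*l + 20) = (l - 5)*(l - 2)*(l^2 - 4) = (l - 5)*(l - 2)*(l + 2)*(l - 2)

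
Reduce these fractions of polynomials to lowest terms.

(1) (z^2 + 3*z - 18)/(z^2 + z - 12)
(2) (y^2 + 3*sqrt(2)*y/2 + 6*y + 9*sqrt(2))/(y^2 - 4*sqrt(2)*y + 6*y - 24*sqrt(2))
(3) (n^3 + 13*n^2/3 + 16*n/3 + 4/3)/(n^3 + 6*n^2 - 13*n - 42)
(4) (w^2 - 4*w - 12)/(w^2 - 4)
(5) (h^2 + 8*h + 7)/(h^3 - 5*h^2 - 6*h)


(1) = (z + 6)/(z + 4)
(2) = (2*y + 3*sqrt(2))/(2*y - 8*sqrt(2))
(3) = (3*n^2 + 7*n + 2)/(3*n^2 + 12*n - 63)
(4) = (w - 6)/(w - 2)
(5) = (h + 7)/(h^2 - 6*h)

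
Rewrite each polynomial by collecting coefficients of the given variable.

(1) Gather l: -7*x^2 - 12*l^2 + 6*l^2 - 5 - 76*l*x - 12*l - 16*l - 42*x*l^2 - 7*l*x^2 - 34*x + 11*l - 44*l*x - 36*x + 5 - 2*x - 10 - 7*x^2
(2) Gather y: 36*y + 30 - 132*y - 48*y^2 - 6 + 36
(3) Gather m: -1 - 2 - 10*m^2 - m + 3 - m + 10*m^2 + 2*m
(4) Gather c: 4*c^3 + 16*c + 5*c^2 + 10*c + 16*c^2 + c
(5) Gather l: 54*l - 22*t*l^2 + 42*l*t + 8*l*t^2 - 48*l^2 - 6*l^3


(1) = l^2*(-42*x - 6) + l*(-7*x^2 - 120*x - 17) - 14*x^2 - 72*x - 10
(2) = -48*y^2 - 96*y + 60
(3) = 0
(4) = 4*c^3 + 21*c^2 + 27*c
(5) = -6*l^3 + l^2*(-22*t - 48) + l*(8*t^2 + 42*t + 54)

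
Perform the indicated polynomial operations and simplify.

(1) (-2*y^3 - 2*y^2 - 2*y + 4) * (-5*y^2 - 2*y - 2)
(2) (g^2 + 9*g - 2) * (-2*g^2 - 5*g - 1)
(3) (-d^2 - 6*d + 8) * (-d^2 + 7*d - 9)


(1) = 10*y^5 + 14*y^4 + 18*y^3 - 12*y^2 - 4*y - 8
(2) = -2*g^4 - 23*g^3 - 42*g^2 + g + 2
(3) = d^4 - d^3 - 41*d^2 + 110*d - 72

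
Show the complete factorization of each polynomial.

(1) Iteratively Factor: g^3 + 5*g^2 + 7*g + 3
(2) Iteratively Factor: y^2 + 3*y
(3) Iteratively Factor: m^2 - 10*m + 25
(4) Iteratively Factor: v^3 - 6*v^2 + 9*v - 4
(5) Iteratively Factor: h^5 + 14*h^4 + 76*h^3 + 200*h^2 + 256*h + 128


(1) = (g + 1)*(g^2 + 4*g + 3) = (g + 1)^2*(g + 3)
(2) = (y + 3)*(y)
(3) = (m - 5)*(m - 5)
(4) = (v - 1)*(v^2 - 5*v + 4) = (v - 4)*(v - 1)*(v - 1)
(5) = (h + 2)*(h^4 + 12*h^3 + 52*h^2 + 96*h + 64) = (h + 2)*(h + 4)*(h^3 + 8*h^2 + 20*h + 16) = (h + 2)^2*(h + 4)*(h^2 + 6*h + 8) = (h + 2)^2*(h + 4)^2*(h + 2)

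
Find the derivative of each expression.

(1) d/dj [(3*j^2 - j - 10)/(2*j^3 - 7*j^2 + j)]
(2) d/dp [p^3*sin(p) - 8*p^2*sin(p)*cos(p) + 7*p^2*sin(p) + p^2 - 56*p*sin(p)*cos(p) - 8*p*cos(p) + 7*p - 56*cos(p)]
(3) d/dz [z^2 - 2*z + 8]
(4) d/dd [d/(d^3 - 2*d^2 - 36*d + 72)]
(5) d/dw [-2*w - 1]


(1) = 2*(-3*j^4 + 2*j^3 + 28*j^2 - 70*j + 5)/(j^2*(4*j^4 - 28*j^3 + 53*j^2 - 14*j + 1))
(2) = p^3*cos(p) + 3*p^2*sin(p) + 7*p^2*cos(p) - 8*p^2*cos(2*p) + 22*p*sin(p) - 8*p*sin(2*p) - 56*p*cos(2*p) + 2*p + 56*sin(p) - 28*sin(2*p) - 8*cos(p) + 7
(3) = 2*z - 2
(4) = (d^3 - 2*d^2 + d*(-3*d^2 + 4*d + 36) - 36*d + 72)/(d^3 - 2*d^2 - 36*d + 72)^2
(5) = -2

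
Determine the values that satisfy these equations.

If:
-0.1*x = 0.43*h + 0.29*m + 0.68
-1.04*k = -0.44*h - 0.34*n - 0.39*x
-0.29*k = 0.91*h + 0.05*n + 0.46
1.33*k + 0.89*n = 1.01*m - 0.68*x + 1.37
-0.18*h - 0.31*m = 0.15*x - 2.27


Then:
h = 8.59
k = -1.21
m = -58.26
n = -158.45
x = 125.23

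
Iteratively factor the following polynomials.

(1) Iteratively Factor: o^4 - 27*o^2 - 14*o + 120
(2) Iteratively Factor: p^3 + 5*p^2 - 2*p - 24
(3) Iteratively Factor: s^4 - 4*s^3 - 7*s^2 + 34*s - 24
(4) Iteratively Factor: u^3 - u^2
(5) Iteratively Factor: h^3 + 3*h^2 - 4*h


(1) = (o + 4)*(o^3 - 4*o^2 - 11*o + 30) = (o + 3)*(o + 4)*(o^2 - 7*o + 10) = (o - 2)*(o + 3)*(o + 4)*(o - 5)
(2) = (p + 3)*(p^2 + 2*p - 8) = (p - 2)*(p + 3)*(p + 4)
(3) = (s - 1)*(s^3 - 3*s^2 - 10*s + 24) = (s - 1)*(s + 3)*(s^2 - 6*s + 8) = (s - 4)*(s - 1)*(s + 3)*(s - 2)
(4) = (u)*(u^2 - u) = u^2*(u - 1)
(5) = (h - 1)*(h^2 + 4*h) = h*(h - 1)*(h + 4)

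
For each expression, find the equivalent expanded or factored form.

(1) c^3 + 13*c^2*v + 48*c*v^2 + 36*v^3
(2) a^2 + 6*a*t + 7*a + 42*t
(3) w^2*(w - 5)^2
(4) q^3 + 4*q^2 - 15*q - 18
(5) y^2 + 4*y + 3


(1) = (c + v)*(c + 6*v)^2
(2) = (a + 7)*(a + 6*t)
(3) = w^4 - 10*w^3 + 25*w^2
(4) = (q - 3)*(q + 1)*(q + 6)
(5) = (y + 1)*(y + 3)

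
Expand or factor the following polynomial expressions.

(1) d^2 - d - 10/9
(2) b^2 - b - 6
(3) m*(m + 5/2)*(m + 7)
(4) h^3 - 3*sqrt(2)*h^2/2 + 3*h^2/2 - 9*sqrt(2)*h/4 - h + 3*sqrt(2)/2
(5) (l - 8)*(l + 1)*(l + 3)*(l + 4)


(1) = (d - 5/3)*(d + 2/3)
(2) = (b - 3)*(b + 2)
(3) = m^3 + 19*m^2/2 + 35*m/2
(4) = (h - 1/2)*(h + 2)*(h - 3*sqrt(2)/2)
(5) = l^4 - 45*l^2 - 140*l - 96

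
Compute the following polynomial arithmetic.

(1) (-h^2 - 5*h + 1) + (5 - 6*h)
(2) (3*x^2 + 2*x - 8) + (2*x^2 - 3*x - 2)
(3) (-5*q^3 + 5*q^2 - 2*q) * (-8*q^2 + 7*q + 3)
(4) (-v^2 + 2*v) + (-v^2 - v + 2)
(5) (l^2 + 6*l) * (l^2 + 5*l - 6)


(1) = -h^2 - 11*h + 6
(2) = 5*x^2 - x - 10
(3) = 40*q^5 - 75*q^4 + 36*q^3 + q^2 - 6*q
(4) = -2*v^2 + v + 2
(5) = l^4 + 11*l^3 + 24*l^2 - 36*l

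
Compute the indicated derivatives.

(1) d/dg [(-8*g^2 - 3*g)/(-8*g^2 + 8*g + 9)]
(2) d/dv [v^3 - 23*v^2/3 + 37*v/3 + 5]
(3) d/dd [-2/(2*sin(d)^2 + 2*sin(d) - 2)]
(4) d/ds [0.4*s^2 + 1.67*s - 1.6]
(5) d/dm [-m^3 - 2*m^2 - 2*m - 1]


(1) = (-88*g^2 - 144*g - 27)/(64*g^4 - 128*g^3 - 80*g^2 + 144*g + 81)
(2) = 3*v^2 - 46*v/3 + 37/3
(3) = (2*sin(d) + 1)*cos(d)/(sin(d) - cos(d)^2)^2
(4) = 0.8*s + 1.67
(5) = -3*m^2 - 4*m - 2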